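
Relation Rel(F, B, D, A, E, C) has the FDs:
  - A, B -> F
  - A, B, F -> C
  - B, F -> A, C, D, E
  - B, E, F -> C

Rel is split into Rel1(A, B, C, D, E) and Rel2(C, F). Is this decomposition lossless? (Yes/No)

No

The shared attributes are {C} and {C}⁺ = {C}.
Neither Rel1 nor Rel2 is contained in that closure, so the decomposition is lossy.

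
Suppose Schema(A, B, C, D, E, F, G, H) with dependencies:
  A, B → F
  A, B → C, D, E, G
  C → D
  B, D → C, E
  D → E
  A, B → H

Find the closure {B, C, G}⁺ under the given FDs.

{B, C, D, E, G}

Start with {B, C, G}.
C → D applies; add {D} → now {B, C, D, G}.
B, D → C, E applies; add {E} → now {B, C, D, E, G}.
No further FD applies.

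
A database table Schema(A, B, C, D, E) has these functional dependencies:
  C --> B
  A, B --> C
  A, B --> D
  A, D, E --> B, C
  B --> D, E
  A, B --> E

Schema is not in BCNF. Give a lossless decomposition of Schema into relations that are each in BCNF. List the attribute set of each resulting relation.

Candidate keys of the original relation: {A, B}, {A, C}, {A, D, E}.
{A, B, C, D, E}: {C} determines {B, C, D, E} here but is not a superkey — split on C --> B, D, E, giving {B, C, D, E} and {A, C}.
{B, C, D, E}: {B} determines {B, D, E} here but is not a superkey — split on B --> D, E, giving {B, D, E} and {B, C}.
{B, D, E} is in BCNF.
{B, C} is in BCNF.
{A, C} is in BCNF.

{A, C}; {B, C}; {B, D, E}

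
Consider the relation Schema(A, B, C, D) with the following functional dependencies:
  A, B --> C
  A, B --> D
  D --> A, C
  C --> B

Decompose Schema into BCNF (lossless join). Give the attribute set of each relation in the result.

{A, C, D}; {B, C}

Candidate keys of the original relation: {A, B}, {A, C}, {D}.
Within {A, B, C, D}: {C}⁺ ∩ {A, B, C, D} = {B, C}, not the whole set, so C --> B violates BCNF; decompose into {B, C} and {A, C, D}.
{B, C} is in BCNF.
{A, C, D} is in BCNF.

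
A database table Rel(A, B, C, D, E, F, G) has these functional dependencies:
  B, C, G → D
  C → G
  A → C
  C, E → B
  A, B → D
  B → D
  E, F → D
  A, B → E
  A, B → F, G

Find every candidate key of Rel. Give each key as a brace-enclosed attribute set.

{A, B}, {A, E}

{A} never appears on the right of any FD, so every key must include it.
{A, B}⁺ = {A, B, C, D, E, F, G}, which is every attribute, so {A, B} is a candidate key.
{A, E}⁺ = {A, B, C, D, E, F, G}, which is every attribute, so {A, E} is a candidate key.
These are minimal and exhaustive — every other superkey contains one of them.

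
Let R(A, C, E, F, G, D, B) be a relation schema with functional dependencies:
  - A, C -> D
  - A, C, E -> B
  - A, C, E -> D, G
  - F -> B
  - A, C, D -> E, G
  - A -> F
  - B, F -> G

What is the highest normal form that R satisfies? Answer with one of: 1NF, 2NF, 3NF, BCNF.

1NF

Candidate key: {A, C}. Prime attributes: {A, C}.
For F -> B we have {F}⁺ = {B, F, G}; {F} is not a superkey, so BCNF fails.
F -> B has non-prime {B} on the right and a non-superkey on the left, so 3NF fails.
The proper key subset {A} of {A, C} determines non-prime {B, F, G}, so the relation is not even in 2NF.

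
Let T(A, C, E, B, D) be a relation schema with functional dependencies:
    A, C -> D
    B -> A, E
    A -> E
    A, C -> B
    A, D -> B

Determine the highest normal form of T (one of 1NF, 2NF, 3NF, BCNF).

1NF

Candidate keys: {A, C}, {B, C}. Prime attributes: {A, B, C}.
B -> A, E breaks BCNF: {B}⁺ = {A, B, E}, so {B} is not a superkey.
B -> A, E has non-prime {E} on the right and a non-superkey on the left, so 3NF fails.
The proper key subset {A} of {A, C} determines non-prime {E}, so the relation is not even in 2NF.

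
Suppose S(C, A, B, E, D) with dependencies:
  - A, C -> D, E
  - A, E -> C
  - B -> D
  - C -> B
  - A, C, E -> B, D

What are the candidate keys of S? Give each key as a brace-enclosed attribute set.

No FD produces {A}, so it must be in every candidate key.
{A, C}⁺ = {A, B, C, D, E} — all of the relation — so {A, C} is a candidate key.
{A, E}⁺ = {A, B, C, D, E} — all of the relation — so {A, E} is a candidate key.
These are minimal and exhaustive — every other superkey contains one of them.

{A, C}, {A, E}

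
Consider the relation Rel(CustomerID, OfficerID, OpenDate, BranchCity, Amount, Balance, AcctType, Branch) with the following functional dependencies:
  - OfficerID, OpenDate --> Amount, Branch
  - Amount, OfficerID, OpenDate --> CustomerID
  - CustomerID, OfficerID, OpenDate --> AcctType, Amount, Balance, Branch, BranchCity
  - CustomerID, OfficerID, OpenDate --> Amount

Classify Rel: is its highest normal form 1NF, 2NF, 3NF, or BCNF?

BCNF

Candidate key: {OfficerID, OpenDate}. Prime attributes: {OfficerID, OpenDate}.
Each dependency's left side is a superkey — BCNF holds.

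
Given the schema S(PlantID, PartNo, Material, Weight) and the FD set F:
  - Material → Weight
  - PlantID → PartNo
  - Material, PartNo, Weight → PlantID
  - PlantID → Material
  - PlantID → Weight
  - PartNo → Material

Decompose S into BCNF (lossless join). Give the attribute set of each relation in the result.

{Material, PartNo, PlantID}; {Material, Weight}

Candidate keys of the original relation: {PartNo}, {PlantID}.
Within {Material, PartNo, PlantID, Weight}: {Material}⁺ ∩ {Material, PartNo, PlantID, Weight} = {Material, Weight}, not the whole set, so Material → Weight violates BCNF; decompose into {Material, Weight} and {Material, PartNo, PlantID}.
{Material, Weight}: every determinant is a superkey — BCNF.
{Material, PartNo, PlantID}: every determinant is a superkey — BCNF.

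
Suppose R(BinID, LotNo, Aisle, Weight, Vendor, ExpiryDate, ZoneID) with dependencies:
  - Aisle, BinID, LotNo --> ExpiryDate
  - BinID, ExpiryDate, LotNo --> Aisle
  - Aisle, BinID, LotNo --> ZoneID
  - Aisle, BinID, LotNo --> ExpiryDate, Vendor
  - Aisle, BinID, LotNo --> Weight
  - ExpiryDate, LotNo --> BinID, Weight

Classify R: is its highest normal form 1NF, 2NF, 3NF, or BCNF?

Candidate keys: {Aisle, BinID, LotNo}, {ExpiryDate, LotNo}. Prime attributes: {Aisle, BinID, ExpiryDate, LotNo}.
Each dependency's left side is a superkey — BCNF holds.

BCNF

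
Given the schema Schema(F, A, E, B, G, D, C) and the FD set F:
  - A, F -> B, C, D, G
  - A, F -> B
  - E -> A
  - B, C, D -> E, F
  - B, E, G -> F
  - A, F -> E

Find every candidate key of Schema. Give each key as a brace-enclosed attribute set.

{A, F}, {B, C, D}, {B, E, G}, {E, F}

{A, F} is a candidate key since {A, F}⁺ = {A, B, C, D, E, F, G} covers every attribute.
{E, F} is a candidate key since {E, F}⁺ = {A, B, C, D, E, F, G} covers every attribute.
{B, C, D} is a candidate key since {B, C, D}⁺ = {A, B, C, D, E, F, G} covers every attribute.
{B, E, G} is a candidate key since {B, E, G}⁺ = {A, B, C, D, E, F, G} covers every attribute.
No proper subset of any of these is a key, and no other minimal superkey exists.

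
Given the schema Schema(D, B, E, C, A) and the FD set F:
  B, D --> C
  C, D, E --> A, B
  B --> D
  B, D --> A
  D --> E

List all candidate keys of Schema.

{B}⁺ = {A, B, C, D, E} — all of the relation — so {B} is a candidate key.
{C, D}⁺ = {A, B, C, D, E} — all of the relation — so {C, D} is a candidate key.
No proper subset of any of these is a key, and no other minimal superkey exists.

{B}, {C, D}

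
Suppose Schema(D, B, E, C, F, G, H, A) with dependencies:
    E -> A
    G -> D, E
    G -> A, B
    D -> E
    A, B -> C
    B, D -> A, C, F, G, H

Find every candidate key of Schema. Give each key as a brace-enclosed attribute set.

{B, D}, {G}

Closure of {G} is {A, B, C, D, E, F, G, H}, the whole schema; {G} is a candidate key.
Closure of {B, D} is {A, B, C, D, E, F, G, H}, the whole schema; {B, D} is a candidate key.
Any other superkey properly contains one of these, so there are no further candidate keys.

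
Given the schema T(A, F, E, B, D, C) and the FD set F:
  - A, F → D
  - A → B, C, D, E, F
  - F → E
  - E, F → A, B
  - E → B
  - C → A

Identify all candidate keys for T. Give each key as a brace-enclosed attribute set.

{A} is a candidate key since {A}⁺ = {A, B, C, D, E, F} covers every attribute.
{C} is a candidate key since {C}⁺ = {A, B, C, D, E, F} covers every attribute.
{F} is a candidate key since {F}⁺ = {A, B, C, D, E, F} covers every attribute.
These are minimal and exhaustive — every other superkey contains one of them.

{A}, {C}, {F}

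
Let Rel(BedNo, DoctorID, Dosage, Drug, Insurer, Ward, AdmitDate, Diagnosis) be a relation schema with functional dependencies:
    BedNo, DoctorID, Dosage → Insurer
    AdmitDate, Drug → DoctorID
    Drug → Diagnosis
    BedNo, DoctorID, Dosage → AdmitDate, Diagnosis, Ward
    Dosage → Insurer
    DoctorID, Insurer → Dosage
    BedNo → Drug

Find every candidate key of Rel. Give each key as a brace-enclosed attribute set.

{BedNo} never appears on the right of any FD, so every key must include it.
{AdmitDate, BedNo, Dosage}⁺ = {AdmitDate, BedNo, Diagnosis, DoctorID, Dosage, Drug, Insurer, Ward}, which is every attribute, so {AdmitDate, BedNo, Dosage} is a candidate key.
{AdmitDate, BedNo, Insurer}⁺ = {AdmitDate, BedNo, Diagnosis, DoctorID, Dosage, Drug, Insurer, Ward}, which is every attribute, so {AdmitDate, BedNo, Insurer} is a candidate key.
{BedNo, DoctorID, Dosage}⁺ = {AdmitDate, BedNo, Diagnosis, DoctorID, Dosage, Drug, Insurer, Ward}, which is every attribute, so {BedNo, DoctorID, Dosage} is a candidate key.
{BedNo, DoctorID, Insurer}⁺ = {AdmitDate, BedNo, Diagnosis, DoctorID, Dosage, Drug, Insurer, Ward}, which is every attribute, so {BedNo, DoctorID, Insurer} is a candidate key.
Any other superkey properly contains one of these, so there are no further candidate keys.

{AdmitDate, BedNo, Dosage}, {AdmitDate, BedNo, Insurer}, {BedNo, DoctorID, Dosage}, {BedNo, DoctorID, Insurer}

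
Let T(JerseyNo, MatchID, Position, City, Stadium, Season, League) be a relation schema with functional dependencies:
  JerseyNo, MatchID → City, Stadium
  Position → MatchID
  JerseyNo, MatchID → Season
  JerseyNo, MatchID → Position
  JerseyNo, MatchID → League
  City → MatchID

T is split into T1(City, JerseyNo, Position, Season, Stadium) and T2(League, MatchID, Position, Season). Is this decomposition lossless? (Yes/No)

The shared attributes are {Position, Season} and {Position, Season}⁺ = {MatchID, Position, Season}.
T1 ⊄ {MatchID, Position, Season} and T2 ⊄ {MatchID, Position, Season}, so the split is lossy.

No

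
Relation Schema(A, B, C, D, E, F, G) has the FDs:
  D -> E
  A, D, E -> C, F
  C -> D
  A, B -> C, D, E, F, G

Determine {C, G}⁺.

{C, D, E, G}

Start with {C, G}.
C -> D applies; add {D} → now {C, D, G}.
D -> E applies; add {E} → now {C, D, E, G}.
No further FD applies.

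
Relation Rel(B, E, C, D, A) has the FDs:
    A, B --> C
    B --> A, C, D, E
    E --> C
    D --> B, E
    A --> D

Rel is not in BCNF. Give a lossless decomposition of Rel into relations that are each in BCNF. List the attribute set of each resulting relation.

{A, B, D, E}; {C, E}

Candidate keys of the original relation: {A}, {B}, {D}.
{A, B, C, D, E}: {E} determines {C, E} here but is not a superkey — split on E --> C, giving {C, E} and {A, B, D, E}.
{C, E} is in BCNF.
{A, B, D, E} is in BCNF.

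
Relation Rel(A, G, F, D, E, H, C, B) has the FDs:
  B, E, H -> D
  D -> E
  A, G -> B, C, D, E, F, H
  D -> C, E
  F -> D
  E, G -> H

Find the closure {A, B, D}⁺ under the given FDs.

{A, B, C, D, E}

Start with {A, B, D}.
D -> E applies; add {E} → now {A, B, D, E}.
D -> C, E applies; add {C} → now {A, B, C, D, E}.
No further FD applies.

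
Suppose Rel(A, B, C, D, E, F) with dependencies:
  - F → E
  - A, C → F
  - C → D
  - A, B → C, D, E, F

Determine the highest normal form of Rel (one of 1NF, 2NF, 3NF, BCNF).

Candidate key: {A, B}. Prime attributes: {A, B}.
F → E breaks BCNF: {F}⁺ = {E, F}, so {F} is not a superkey.
F → E has non-prime {E} on the right and a non-superkey on the left, so 3NF fails.
No non-prime attribute depends on a proper subset of any candidate key, so 2NF holds.

2NF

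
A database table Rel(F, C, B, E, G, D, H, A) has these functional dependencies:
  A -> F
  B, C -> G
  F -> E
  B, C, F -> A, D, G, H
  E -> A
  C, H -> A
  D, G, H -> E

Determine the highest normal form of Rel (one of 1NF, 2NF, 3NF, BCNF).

Candidate keys: {A, B, C}, {B, C, E}, {B, C, F}, {B, C, H}. Prime attributes: {A, B, C, E, F, H}.
A -> F breaks BCNF: {A}⁺ = {A, E, F}, so {A} is not a superkey.
B, C -> G has non-prime {G} on the right and a non-superkey on the left, so 3NF fails.
Since {B, C} ⊂ {A, B, C} and {B, C}⁺ ⊇ {G} with {G} non-prime, there is a partial dependency; 2NF fails.

1NF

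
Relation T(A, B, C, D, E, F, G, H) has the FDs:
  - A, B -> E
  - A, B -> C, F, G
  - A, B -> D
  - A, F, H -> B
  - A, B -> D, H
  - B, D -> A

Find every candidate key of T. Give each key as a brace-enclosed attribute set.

{A, B} is a candidate key since {A, B}⁺ = {A, B, C, D, E, F, G, H} covers every attribute.
{B, D} is a candidate key since {B, D}⁺ = {A, B, C, D, E, F, G, H} covers every attribute.
{A, F, H} is a candidate key since {A, F, H}⁺ = {A, B, C, D, E, F, G, H} covers every attribute.
Any other superkey properly contains one of these, so there are no further candidate keys.

{A, B}, {A, F, H}, {B, D}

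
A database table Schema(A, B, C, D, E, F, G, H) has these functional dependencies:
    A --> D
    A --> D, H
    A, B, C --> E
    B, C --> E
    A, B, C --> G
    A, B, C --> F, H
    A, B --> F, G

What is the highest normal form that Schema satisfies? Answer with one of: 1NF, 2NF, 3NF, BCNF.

Candidate key: {A, B, C}. Prime attributes: {A, B, C}.
For A --> D we have {A}⁺ = {A, D, H}; {A} is not a superkey, so BCNF fails.
A --> D determines the non-prime attribute {D} from a non-superkey — 3NF is violated.
{A} is a proper subset of the key {A, B, C}, and {A}⁺ contains the non-prime attributes {D, H} — a partial dependency, so 2NF is violated.

1NF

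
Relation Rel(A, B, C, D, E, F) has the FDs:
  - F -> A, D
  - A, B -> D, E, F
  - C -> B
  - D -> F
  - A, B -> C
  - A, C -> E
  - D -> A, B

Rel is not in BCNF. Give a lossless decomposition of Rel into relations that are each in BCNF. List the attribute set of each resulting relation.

Candidate keys of the original relation: {A, B}, {A, C}, {D}, {F}.
Within {A, B, C, D, E, F}: {C}⁺ ∩ {A, B, C, D, E, F} = {B, C}, not the whole set, so C -> B violates BCNF; decompose into {B, C} and {A, C, D, E, F}.
{B, C} has no BCNF violation.
{A, C, D, E, F} has no BCNF violation.

{A, C, D, E, F}; {B, C}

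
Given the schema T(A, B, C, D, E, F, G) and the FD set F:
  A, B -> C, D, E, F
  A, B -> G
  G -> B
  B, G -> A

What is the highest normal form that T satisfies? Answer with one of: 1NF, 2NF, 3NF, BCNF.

Candidate keys: {A, B}, {G}. Prime attributes: {A, B, G}.
The left-hand side of every FD is a superkey, so BCNF is satisfied.

BCNF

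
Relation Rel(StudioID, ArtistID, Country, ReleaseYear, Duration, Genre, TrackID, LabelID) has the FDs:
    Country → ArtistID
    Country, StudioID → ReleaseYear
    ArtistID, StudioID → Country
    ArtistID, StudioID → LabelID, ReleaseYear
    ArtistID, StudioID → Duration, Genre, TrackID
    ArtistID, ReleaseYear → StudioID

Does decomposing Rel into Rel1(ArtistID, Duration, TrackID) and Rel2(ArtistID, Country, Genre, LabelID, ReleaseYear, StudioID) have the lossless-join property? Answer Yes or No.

No

Rel1 ∩ Rel2 = {ArtistID}; its closure under F is {ArtistID}.
The closure covers neither Rel1 nor Rel2 entirely; the join is not lossless.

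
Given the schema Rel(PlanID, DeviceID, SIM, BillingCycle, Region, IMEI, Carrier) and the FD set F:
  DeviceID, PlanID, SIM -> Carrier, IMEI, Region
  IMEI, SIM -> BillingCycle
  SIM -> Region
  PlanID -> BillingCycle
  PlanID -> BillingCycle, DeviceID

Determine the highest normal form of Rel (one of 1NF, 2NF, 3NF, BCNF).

Candidate key: {PlanID, SIM}. Prime attributes: {PlanID, SIM}.
IMEI, SIM -> BillingCycle: {IMEI, SIM}⁺ = {BillingCycle, IMEI, Region, SIM}, which is not all of the attributes, so the left side is not a superkey — BCNF is violated.
Because {BillingCycle} is non-prime and the left side of IMEI, SIM -> BillingCycle is not a superkey, the relation is not in 3NF.
The proper key subset {PlanID} of {PlanID, SIM} determines non-prime {BillingCycle, DeviceID}, so the relation is not even in 2NF.

1NF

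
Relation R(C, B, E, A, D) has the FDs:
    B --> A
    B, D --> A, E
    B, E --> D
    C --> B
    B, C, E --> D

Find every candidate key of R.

{C} never appears on the right of any FD, so every key must include it.
Closure of {C, D} is {A, B, C, D, E}, the whole schema; {C, D} is a candidate key.
Closure of {C, E} is {A, B, C, D, E}, the whole schema; {C, E} is a candidate key.
Any other superkey properly contains one of these, so there are no further candidate keys.

{C, D}, {C, E}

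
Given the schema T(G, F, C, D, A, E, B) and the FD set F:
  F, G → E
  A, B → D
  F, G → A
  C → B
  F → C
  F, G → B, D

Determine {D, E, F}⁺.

{B, C, D, E, F}

Start with {D, E, F}.
F → C applies; add {C} → now {C, D, E, F}.
C → B applies; add {B} → now {B, C, D, E, F}.
No further FD applies.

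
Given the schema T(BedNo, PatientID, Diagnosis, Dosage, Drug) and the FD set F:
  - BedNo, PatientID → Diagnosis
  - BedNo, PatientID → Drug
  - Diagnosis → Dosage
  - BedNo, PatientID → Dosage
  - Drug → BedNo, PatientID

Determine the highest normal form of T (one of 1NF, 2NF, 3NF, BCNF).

Candidate keys: {BedNo, PatientID}, {Drug}. Prime attributes: {BedNo, Drug, PatientID}.
For Diagnosis → Dosage we have {Diagnosis}⁺ = {Diagnosis, Dosage}; {Diagnosis} is not a superkey, so BCNF fails.
Diagnosis → Dosage has non-prime {Dosage} on the right and a non-superkey on the left, so 3NF fails.
Checking every proper subset of each key, none determines a non-prime attribute — 2NF is satisfied.

2NF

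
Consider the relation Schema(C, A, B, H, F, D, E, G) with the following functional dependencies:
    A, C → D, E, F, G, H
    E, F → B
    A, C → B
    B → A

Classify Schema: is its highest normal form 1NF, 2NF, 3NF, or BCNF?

Candidate keys: {A, C}, {B, C}, {C, E, F}. Prime attributes: {A, B, C, E, F}.
For E, F → B we have {E, F}⁺ = {A, B, E, F}; {E, F} is not a superkey, so BCNF fails.
But every attribute on its right side ({B}) is prime, and the same holds for every other non-superkey FD, so 3NF still holds.

3NF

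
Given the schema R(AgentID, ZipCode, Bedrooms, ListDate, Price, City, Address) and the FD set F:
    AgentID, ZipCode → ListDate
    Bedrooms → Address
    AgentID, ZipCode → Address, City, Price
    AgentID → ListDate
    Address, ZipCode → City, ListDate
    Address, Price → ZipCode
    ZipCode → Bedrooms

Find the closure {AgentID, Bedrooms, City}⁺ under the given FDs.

{Address, AgentID, Bedrooms, City, ListDate}

Start with {AgentID, Bedrooms, City}.
Bedrooms → Address applies; add {Address} → now {Address, AgentID, Bedrooms, City}.
AgentID → ListDate applies; add {ListDate} → now {Address, AgentID, Bedrooms, City, ListDate}.
No further FD applies.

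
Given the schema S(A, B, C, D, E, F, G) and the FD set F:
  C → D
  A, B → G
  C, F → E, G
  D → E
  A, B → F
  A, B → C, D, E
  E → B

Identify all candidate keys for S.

{A, B}, {A, C}, {A, D}, {A, E}

Attributes never on any right-hand side: {A} — every candidate key must contain it.
{A, B} is a candidate key since {A, B}⁺ = {A, B, C, D, E, F, G} covers every attribute.
{A, C} is a candidate key since {A, C}⁺ = {A, B, C, D, E, F, G} covers every attribute.
{A, D} is a candidate key since {A, D}⁺ = {A, B, C, D, E, F, G} covers every attribute.
{A, E} is a candidate key since {A, E}⁺ = {A, B, C, D, E, F, G} covers every attribute.
Any other superkey properly contains one of these, so there are no further candidate keys.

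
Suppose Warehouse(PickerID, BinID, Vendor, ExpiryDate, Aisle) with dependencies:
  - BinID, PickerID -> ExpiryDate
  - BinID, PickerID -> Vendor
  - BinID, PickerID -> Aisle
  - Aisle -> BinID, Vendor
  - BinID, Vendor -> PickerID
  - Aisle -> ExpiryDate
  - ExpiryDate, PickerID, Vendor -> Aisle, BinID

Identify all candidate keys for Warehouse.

{Aisle}, {BinID, PickerID}, {BinID, Vendor}, {ExpiryDate, PickerID, Vendor}

{Aisle}⁺ = {Aisle, BinID, ExpiryDate, PickerID, Vendor}, which is every attribute, so {Aisle} is a candidate key.
{BinID, PickerID}⁺ = {Aisle, BinID, ExpiryDate, PickerID, Vendor}, which is every attribute, so {BinID, PickerID} is a candidate key.
{BinID, Vendor}⁺ = {Aisle, BinID, ExpiryDate, PickerID, Vendor}, which is every attribute, so {BinID, Vendor} is a candidate key.
{ExpiryDate, PickerID, Vendor}⁺ = {Aisle, BinID, ExpiryDate, PickerID, Vendor}, which is every attribute, so {ExpiryDate, PickerID, Vendor} is a candidate key.
No proper subset of any of these is a key, and no other minimal superkey exists.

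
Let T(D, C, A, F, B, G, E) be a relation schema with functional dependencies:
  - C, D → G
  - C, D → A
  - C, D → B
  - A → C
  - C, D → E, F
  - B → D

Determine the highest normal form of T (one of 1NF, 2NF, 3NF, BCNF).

Candidate keys: {A, B}, {A, D}, {B, C}, {C, D}. Prime attributes: {A, B, C, D}.
For A → C we have {A}⁺ = {A, C}; {A} is not a superkey, so BCNF fails.
But every attribute on its right side ({C}) is prime, and the same holds for every other non-superkey FD, so 3NF still holds.

3NF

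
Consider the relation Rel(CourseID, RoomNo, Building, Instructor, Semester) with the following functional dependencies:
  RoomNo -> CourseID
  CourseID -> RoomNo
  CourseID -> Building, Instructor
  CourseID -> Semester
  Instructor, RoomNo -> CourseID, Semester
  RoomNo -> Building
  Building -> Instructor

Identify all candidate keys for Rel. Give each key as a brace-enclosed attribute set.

{CourseID}⁺ = {Building, CourseID, Instructor, RoomNo, Semester}, which is every attribute, so {CourseID} is a candidate key.
{RoomNo}⁺ = {Building, CourseID, Instructor, RoomNo, Semester}, which is every attribute, so {RoomNo} is a candidate key.
Any other superkey properly contains one of these, so there are no further candidate keys.

{CourseID}, {RoomNo}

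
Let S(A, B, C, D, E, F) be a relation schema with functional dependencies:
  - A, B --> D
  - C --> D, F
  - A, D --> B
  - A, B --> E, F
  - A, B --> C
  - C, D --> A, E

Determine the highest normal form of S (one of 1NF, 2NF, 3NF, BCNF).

Candidate keys: {A, B}, {A, D}, {C}. Prime attributes: {A, B, C, D}.
The left-hand side of every FD is a superkey, so BCNF is satisfied.

BCNF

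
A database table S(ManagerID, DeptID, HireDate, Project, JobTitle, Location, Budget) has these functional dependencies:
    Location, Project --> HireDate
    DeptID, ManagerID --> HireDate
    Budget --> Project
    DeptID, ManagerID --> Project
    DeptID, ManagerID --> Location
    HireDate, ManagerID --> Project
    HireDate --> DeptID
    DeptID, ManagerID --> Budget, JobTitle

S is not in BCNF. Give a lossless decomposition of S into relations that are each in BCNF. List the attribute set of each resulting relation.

{Budget, JobTitle, Location, ManagerID}; {Budget, Project}; {DeptID, HireDate}; {HireDate, Location, Project}

Candidate keys of the original relation: {Budget, Location, ManagerID}, {DeptID, ManagerID}, {HireDate, ManagerID}, {Location, ManagerID, Project}.
In {Budget, DeptID, HireDate, JobTitle, Location, ManagerID, Project}, {Location, Project} is not a superkey ({Location, Project}⁺ restricted to this set is {DeptID, HireDate, Location, Project}), so split on Location, Project --> DeptID, HireDate into {DeptID, HireDate, Location, Project} and {Budget, JobTitle, Location, ManagerID, Project}.
In {DeptID, HireDate, Location, Project}, {HireDate} is not a superkey ({HireDate}⁺ restricted to this set is {DeptID, HireDate}), so split on HireDate --> DeptID into {DeptID, HireDate} and {HireDate, Location, Project}.
{DeptID, HireDate} is in BCNF.
{HireDate, Location, Project} is in BCNF.
In {Budget, JobTitle, Location, ManagerID, Project}, {Budget} is not a superkey ({Budget}⁺ restricted to this set is {Budget, Project}), so split on Budget --> Project into {Budget, Project} and {Budget, JobTitle, Location, ManagerID}.
{Budget, Project} is in BCNF.
{Budget, JobTitle, Location, ManagerID} is in BCNF.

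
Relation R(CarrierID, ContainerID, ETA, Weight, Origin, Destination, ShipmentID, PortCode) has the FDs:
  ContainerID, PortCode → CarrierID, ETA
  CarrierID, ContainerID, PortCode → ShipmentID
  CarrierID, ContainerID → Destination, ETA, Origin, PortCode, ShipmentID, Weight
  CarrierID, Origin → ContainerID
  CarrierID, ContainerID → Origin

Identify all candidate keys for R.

{CarrierID, ContainerID}, {CarrierID, Origin}, {ContainerID, PortCode}

{CarrierID, ContainerID}⁺ = {CarrierID, ContainerID, Destination, ETA, Origin, PortCode, ShipmentID, Weight}, which is every attribute, so {CarrierID, ContainerID} is a candidate key.
{CarrierID, Origin}⁺ = {CarrierID, ContainerID, Destination, ETA, Origin, PortCode, ShipmentID, Weight}, which is every attribute, so {CarrierID, Origin} is a candidate key.
{ContainerID, PortCode}⁺ = {CarrierID, ContainerID, Destination, ETA, Origin, PortCode, ShipmentID, Weight}, which is every attribute, so {ContainerID, PortCode} is a candidate key.
These are minimal and exhaustive — every other superkey contains one of them.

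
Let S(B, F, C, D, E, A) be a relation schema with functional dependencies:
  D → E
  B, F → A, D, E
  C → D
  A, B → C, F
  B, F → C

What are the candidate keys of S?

{B} never appears on the right of any FD, so every key must include it.
{A, B}⁺ = {A, B, C, D, E, F} — all of the relation — so {A, B} is a candidate key.
{B, F}⁺ = {A, B, C, D, E, F} — all of the relation — so {B, F} is a candidate key.
Any other superkey properly contains one of these, so there are no further candidate keys.

{A, B}, {B, F}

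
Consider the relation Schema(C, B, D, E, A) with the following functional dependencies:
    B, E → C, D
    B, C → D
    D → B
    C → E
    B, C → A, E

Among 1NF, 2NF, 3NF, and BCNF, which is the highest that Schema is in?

Candidate keys: {B, C}, {B, E}, {C, D}, {D, E}. Prime attributes: {B, C, D, E}.
D → B: {D}⁺ = {B, D}, which is not all of the attributes, so the left side is not a superkey — BCNF is violated.
Since {B} ⊆ prime attributes and every other non-superkey FD also has a prime right side, the schema is in 3NF.

3NF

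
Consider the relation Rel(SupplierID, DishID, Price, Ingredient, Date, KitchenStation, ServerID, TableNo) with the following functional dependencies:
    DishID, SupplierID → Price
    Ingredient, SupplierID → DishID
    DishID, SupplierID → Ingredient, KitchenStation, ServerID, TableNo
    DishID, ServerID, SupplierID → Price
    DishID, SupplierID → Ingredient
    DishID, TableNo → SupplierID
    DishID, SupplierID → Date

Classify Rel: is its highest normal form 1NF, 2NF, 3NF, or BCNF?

BCNF

Candidate keys: {DishID, SupplierID}, {DishID, TableNo}, {Ingredient, SupplierID}. Prime attributes: {DishID, Ingredient, SupplierID, TableNo}.
Each dependency's left side is a superkey — BCNF holds.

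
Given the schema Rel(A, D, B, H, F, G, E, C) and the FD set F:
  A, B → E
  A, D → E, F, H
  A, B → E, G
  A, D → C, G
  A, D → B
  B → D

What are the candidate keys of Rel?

{A, B}, {A, D}

No FD produces {A}, so it must be in every candidate key.
Closure of {A, B} is {A, B, C, D, E, F, G, H}, the whole schema; {A, B} is a candidate key.
Closure of {A, D} is {A, B, C, D, E, F, G, H}, the whole schema; {A, D} is a candidate key.
No proper subset of any of these is a key, and no other minimal superkey exists.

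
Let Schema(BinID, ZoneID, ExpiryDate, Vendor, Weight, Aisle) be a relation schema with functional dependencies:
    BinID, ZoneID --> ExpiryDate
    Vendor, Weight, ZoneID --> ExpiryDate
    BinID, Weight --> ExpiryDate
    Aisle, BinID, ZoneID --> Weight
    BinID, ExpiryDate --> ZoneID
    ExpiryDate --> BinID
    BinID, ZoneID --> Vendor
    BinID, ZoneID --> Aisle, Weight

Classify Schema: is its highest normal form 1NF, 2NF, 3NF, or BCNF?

Candidate keys: {BinID, Weight}, {BinID, ZoneID}, {ExpiryDate}, {Vendor, Weight, ZoneID}. Prime attributes: {BinID, ExpiryDate, Vendor, Weight, ZoneID}.
Every FD has a superkey on the left, so the relation is in BCNF.

BCNF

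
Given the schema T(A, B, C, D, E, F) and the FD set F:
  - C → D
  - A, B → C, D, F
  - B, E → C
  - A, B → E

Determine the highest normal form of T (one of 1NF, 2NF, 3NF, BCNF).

2NF

Candidate key: {A, B}. Prime attributes: {A, B}.
C → D breaks BCNF: {C}⁺ = {C, D}, so {C} is not a superkey.
C → D determines the non-prime attribute {D} from a non-superkey — 3NF is violated.
Checking every proper subset of each key, none determines a non-prime attribute — 2NF is satisfied.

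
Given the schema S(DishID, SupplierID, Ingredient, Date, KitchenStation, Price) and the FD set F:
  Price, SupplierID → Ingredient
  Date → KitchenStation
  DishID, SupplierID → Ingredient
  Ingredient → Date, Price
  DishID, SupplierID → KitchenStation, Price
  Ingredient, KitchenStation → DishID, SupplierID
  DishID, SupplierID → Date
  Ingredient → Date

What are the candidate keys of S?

Closure of {Ingredient} is {Date, DishID, Ingredient, KitchenStation, Price, SupplierID}, the whole schema; {Ingredient} is a candidate key.
Closure of {DishID, SupplierID} is {Date, DishID, Ingredient, KitchenStation, Price, SupplierID}, the whole schema; {DishID, SupplierID} is a candidate key.
Closure of {Price, SupplierID} is {Date, DishID, Ingredient, KitchenStation, Price, SupplierID}, the whole schema; {Price, SupplierID} is a candidate key.
These are minimal and exhaustive — every other superkey contains one of them.

{DishID, SupplierID}, {Ingredient}, {Price, SupplierID}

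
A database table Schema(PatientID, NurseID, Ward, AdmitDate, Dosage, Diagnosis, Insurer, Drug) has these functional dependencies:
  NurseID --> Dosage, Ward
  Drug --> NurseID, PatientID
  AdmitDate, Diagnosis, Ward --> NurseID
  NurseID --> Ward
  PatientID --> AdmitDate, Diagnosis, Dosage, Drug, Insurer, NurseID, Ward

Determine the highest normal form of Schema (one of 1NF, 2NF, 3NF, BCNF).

Candidate keys: {Drug}, {PatientID}. Prime attributes: {Drug, PatientID}.
NurseID --> Dosage, Ward breaks BCNF: {NurseID}⁺ = {Dosage, NurseID, Ward}, so {NurseID} is not a superkey.
NurseID --> Dosage, Ward determines the non-prime attributes {Dosage, Ward} from a non-superkey — 3NF is violated.
All keys have size 1, which rules out partial dependencies — 2NF is satisfied.

2NF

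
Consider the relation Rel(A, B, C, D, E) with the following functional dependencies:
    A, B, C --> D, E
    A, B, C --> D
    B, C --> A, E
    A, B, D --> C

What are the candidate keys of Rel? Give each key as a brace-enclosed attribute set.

No FD produces {B}, so it must be in every candidate key.
Closure of {B, C} is {A, B, C, D, E}, the whole schema; {B, C} is a candidate key.
Closure of {A, B, D} is {A, B, C, D, E}, the whole schema; {A, B, D} is a candidate key.
These are minimal and exhaustive — every other superkey contains one of them.

{A, B, D}, {B, C}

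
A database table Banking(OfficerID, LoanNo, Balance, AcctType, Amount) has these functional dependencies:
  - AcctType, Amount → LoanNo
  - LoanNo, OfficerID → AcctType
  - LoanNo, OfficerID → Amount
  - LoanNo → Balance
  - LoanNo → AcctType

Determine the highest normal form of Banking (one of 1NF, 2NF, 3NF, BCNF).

1NF

Candidate keys: {AcctType, Amount, OfficerID}, {LoanNo, OfficerID}. Prime attributes: {AcctType, Amount, LoanNo, OfficerID}.
For AcctType, Amount → LoanNo we have {AcctType, Amount}⁺ = {AcctType, Amount, Balance, LoanNo}; {AcctType, Amount} is not a superkey, so BCNF fails.
Because {Balance} is non-prime and the left side of LoanNo → Balance is not a superkey, the relation is not in 3NF.
Since {LoanNo} ⊂ {LoanNo, OfficerID} and {LoanNo}⁺ ⊇ {Balance} with {Balance} non-prime, there is a partial dependency; 2NF fails.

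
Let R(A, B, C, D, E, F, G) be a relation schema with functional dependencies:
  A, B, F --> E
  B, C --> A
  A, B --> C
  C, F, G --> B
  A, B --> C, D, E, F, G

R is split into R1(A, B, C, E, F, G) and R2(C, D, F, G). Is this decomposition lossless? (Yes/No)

R1 ∩ R2 = {C, F, G}; its closure under F is {A, B, C, D, E, F, G}.
R1 is contained in that closure, so R1 ∩ R2 --> R1 holds and the join is lossless.

Yes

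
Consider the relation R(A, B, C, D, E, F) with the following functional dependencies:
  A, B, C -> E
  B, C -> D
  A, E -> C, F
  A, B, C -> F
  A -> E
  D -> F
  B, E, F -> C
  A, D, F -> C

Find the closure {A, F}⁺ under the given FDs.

Start with {A, F}.
A -> E applies; add {E} → now {A, E, F}.
A, E -> C, F applies; add {C} → now {A, C, E, F}.
No further FD applies.

{A, C, E, F}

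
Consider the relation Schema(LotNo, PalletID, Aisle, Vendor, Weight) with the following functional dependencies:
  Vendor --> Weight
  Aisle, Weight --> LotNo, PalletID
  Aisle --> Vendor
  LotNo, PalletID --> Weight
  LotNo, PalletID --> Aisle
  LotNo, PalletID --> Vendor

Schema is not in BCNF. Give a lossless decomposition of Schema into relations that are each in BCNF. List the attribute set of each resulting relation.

{Aisle, LotNo, PalletID, Vendor}; {Vendor, Weight}

Candidate keys of the original relation: {Aisle}, {LotNo, PalletID}.
Within {Aisle, LotNo, PalletID, Vendor, Weight}: {Vendor}⁺ ∩ {Aisle, LotNo, PalletID, Vendor, Weight} = {Vendor, Weight}, not the whole set, so Vendor --> Weight violates BCNF; decompose into {Vendor, Weight} and {Aisle, LotNo, PalletID, Vendor}.
{Vendor, Weight} has no BCNF violation.
{Aisle, LotNo, PalletID, Vendor} has no BCNF violation.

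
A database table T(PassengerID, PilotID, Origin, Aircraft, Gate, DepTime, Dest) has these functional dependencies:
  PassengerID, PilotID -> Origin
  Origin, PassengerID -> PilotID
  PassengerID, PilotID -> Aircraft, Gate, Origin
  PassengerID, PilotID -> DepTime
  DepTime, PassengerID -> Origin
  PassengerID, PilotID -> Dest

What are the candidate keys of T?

Attributes never on any right-hand side: {PassengerID} — every candidate key must contain it.
{DepTime, PassengerID} is a candidate key since {DepTime, PassengerID}⁺ = {Aircraft, DepTime, Dest, Gate, Origin, PassengerID, PilotID} covers every attribute.
{Origin, PassengerID} is a candidate key since {Origin, PassengerID}⁺ = {Aircraft, DepTime, Dest, Gate, Origin, PassengerID, PilotID} covers every attribute.
{PassengerID, PilotID} is a candidate key since {PassengerID, PilotID}⁺ = {Aircraft, DepTime, Dest, Gate, Origin, PassengerID, PilotID} covers every attribute.
Any other superkey properly contains one of these, so there are no further candidate keys.

{DepTime, PassengerID}, {Origin, PassengerID}, {PassengerID, PilotID}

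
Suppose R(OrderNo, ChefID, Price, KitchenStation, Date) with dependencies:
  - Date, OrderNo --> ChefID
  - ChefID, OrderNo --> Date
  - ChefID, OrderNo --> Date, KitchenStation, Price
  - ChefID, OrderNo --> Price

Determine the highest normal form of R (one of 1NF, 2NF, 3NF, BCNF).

BCNF

Candidate keys: {ChefID, OrderNo}, {Date, OrderNo}. Prime attributes: {ChefID, Date, OrderNo}.
Every FD has a superkey on the left, so the relation is in BCNF.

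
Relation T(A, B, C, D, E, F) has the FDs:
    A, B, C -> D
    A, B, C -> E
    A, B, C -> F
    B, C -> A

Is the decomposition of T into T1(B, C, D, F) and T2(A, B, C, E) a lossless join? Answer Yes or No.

The shared attributes are {B, C} and {B, C}⁺ = {A, B, C, D, E, F}.
This includes all of T1, so the common attributes are a superkey of T1 — the join is lossless.

Yes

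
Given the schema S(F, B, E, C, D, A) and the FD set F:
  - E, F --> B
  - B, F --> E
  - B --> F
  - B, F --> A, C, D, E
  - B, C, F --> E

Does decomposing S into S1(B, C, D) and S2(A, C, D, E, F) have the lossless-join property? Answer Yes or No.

Common attributes: {C, D}; their closure is {C, D}.
Neither S1 nor S2 is contained in that closure, so the decomposition is lossy.

No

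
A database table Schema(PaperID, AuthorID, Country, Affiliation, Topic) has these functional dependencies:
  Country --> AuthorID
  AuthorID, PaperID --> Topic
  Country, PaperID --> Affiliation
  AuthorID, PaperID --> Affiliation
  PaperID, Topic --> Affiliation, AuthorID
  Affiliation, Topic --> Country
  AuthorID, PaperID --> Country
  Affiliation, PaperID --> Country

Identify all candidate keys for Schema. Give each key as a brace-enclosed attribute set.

Attributes never on any right-hand side: {PaperID} — every candidate key must contain it.
{Affiliation, PaperID}⁺ = {Affiliation, AuthorID, Country, PaperID, Topic}, which is every attribute, so {Affiliation, PaperID} is a candidate key.
{AuthorID, PaperID}⁺ = {Affiliation, AuthorID, Country, PaperID, Topic}, which is every attribute, so {AuthorID, PaperID} is a candidate key.
{Country, PaperID}⁺ = {Affiliation, AuthorID, Country, PaperID, Topic}, which is every attribute, so {Country, PaperID} is a candidate key.
{PaperID, Topic}⁺ = {Affiliation, AuthorID, Country, PaperID, Topic}, which is every attribute, so {PaperID, Topic} is a candidate key.
Any other superkey properly contains one of these, so there are no further candidate keys.

{Affiliation, PaperID}, {AuthorID, PaperID}, {Country, PaperID}, {PaperID, Topic}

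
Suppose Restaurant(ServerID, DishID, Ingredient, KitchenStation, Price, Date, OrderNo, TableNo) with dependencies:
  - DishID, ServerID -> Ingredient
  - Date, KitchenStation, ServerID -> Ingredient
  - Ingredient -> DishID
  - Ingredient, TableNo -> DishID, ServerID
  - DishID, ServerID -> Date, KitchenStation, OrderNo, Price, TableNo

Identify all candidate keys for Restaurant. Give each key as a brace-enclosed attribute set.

{Date, KitchenStation, ServerID}, {DishID, ServerID}, {Ingredient, ServerID}, {Ingredient, TableNo}

{DishID, ServerID}⁺ = {Date, DishID, Ingredient, KitchenStation, OrderNo, Price, ServerID, TableNo}, which is every attribute, so {DishID, ServerID} is a candidate key.
{Ingredient, ServerID}⁺ = {Date, DishID, Ingredient, KitchenStation, OrderNo, Price, ServerID, TableNo}, which is every attribute, so {Ingredient, ServerID} is a candidate key.
{Ingredient, TableNo}⁺ = {Date, DishID, Ingredient, KitchenStation, OrderNo, Price, ServerID, TableNo}, which is every attribute, so {Ingredient, TableNo} is a candidate key.
{Date, KitchenStation, ServerID}⁺ = {Date, DishID, Ingredient, KitchenStation, OrderNo, Price, ServerID, TableNo}, which is every attribute, so {Date, KitchenStation, ServerID} is a candidate key.
No proper subset of any of these is a key, and no other minimal superkey exists.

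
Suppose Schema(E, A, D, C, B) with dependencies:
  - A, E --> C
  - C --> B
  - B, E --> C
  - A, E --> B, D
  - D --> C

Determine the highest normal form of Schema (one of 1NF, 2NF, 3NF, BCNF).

Candidate key: {A, E}. Prime attributes: {A, E}.
For C --> B we have {C}⁺ = {B, C}; {C} is not a superkey, so BCNF fails.
C --> B has non-prime {B} on the right and a non-superkey on the left, so 3NF fails.
No non-prime attribute depends on a proper subset of any candidate key, so 2NF holds.

2NF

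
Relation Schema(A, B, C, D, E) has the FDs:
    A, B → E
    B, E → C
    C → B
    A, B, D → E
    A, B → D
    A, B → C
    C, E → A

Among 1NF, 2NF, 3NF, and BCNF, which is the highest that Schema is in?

3NF

Candidate keys: {A, B}, {A, C}, {B, E}, {C, E}. Prime attributes: {A, B, C, E}.
C → B breaks BCNF: {C}⁺ = {B, C}, so {C} is not a superkey.
Its right-hand attributes {B} are all prime, as are those of every other non-superkey FD — the relation is in 3NF.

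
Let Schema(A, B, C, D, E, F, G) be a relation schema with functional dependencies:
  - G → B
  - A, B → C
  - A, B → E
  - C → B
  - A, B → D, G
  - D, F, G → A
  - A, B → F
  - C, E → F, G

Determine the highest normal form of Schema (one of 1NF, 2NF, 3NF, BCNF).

Candidate keys: {A, B}, {A, C}, {A, G}, {C, D, E}, {D, F, G}. Prime attributes: {A, B, C, D, E, F, G}.
G → B: {G}⁺ = {B, G}, which is not all of the attributes, so the left side is not a superkey — BCNF is violated.
Its right-hand attributes {B} are all prime, as are those of every other non-superkey FD — the relation is in 3NF.

3NF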